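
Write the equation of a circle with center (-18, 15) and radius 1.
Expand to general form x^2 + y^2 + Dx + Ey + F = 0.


(x+ 18)^2 + (y-15)^2 = 1^2
D = -2h = 36, E = -2k = -30
F = h^2+k^2-r^2 = 324+225-1 = 548

x^2 + y^2 + 36x - 30y + 548 = 0


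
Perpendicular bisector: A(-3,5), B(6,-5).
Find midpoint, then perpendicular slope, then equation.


Midpoint = (1.5, 0)
Slope of AB = dy/dx = -10/9 = -1.1111
Perp slope = -dx/dy = 9/10 = 0.9000
b = My - (perp slope)*Mx = 0 + (9*1.5)/(-10) = 0 - 1.3500 = -1.3500

y = 0.9000x - 1.3500


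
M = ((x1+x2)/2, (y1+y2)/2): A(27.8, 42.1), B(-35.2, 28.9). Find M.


Mx = (27.8 - 35.2)/2 = -7.4/2 = -3.7000
My = (42.1 + 28.9)/2 = 71.0/2 = 35.5000

(-3.7000, 35.5000)


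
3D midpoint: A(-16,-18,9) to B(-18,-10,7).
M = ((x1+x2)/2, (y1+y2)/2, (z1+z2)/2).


Mx = (-16- 18)/2 = -17.0000
My = (-18- 10)/2 = -14.0000
Mz = (9+7)/2 = 8.0000

M = (-17.0000, -14.0000, 8.0000)


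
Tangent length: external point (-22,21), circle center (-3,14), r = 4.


d = sqrt((-22+ 3)^2 + (21-14)^2) = sqrt(361+49) = 20.2485
L = sqrt(410.0000 - 16) = sqrt(394.0000) = 19.8494

19.8494


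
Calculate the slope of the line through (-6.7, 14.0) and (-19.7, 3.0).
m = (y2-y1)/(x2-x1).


dy = 3.0 - 14.0 = -11.0
dx = -19.7 + 6.7 = -13.0
m = -11.0/(-13.0) = 0.8462

m = 0.8462


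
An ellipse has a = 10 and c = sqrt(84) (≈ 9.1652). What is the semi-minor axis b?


b^2 = 10^2 - (sqrt(84))^2 = 100 - 84 = 16
b = sqrt(16) = 4

b = 4


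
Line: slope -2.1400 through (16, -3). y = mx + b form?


y + 3 = -2.1400(x - 16)
y = -2.1400x - 3 + 2.1400*16
y = -2.1400x + 31.2400

y = -2.1400x + 31.2400


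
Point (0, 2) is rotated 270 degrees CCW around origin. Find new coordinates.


cos(270) = 0, sin(270) = -1
x' = 0*0 - 2*(-1) = 2
y' = 0*(-1) + 2*0 = 0

(2, 0)


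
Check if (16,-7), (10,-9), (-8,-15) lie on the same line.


16*(-9+ 15) + 10*(-15+ 7) - 8*(-7+ 9)
= 96 - 80 - 16 = 0

Yes, collinear (determinant = 0)


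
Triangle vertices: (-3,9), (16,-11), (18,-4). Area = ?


-3*(-11+ 4) = 21
16*(-4-9) = -208
18*(9+ 11) = 360
sum = 173
Area = |173|/2 = 86.5000

86.5000 sq units


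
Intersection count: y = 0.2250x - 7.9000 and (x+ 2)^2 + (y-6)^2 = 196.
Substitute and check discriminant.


Substitute y = 0.2250x - 7.9000: (x+ 2)^2 + (0.2250x- 7.9000-6)^2 = 196
Expand to Ax^2 + Bx + C = 0, where b-k = -13.9
A = 1+m^2 = 1.050625
B = 2(m(b-k) - h) = 2(0.2250*(-13.9) + 2) = -2.255
C = h^2 + (b-k)^2 - r^2 = 4 + 193.21 - 196 = 1.21
disc = B^2-4AC = 5.0850 - 5.0850 = 0
disc = 0

1 intersection point (tangent)


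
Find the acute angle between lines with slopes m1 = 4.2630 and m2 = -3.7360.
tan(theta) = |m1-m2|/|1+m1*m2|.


m1-m2 = 7.999
1+m1*m2 = -14.926568
tan(theta) = |7.999/(-14.926568)| = 0.535890
theta = arctan(|7.999/(-14.926568)|) = 28.1864 degrees (acute angle)

28.1864 degrees


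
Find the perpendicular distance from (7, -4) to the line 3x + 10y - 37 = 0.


|3*7 + 10*(-4) - 37| = |-56| = 56
sqrt(9 + 100) = sqrt(109) = 10.4403
d = 56/sqrt(109) = 5.3638

5.3638


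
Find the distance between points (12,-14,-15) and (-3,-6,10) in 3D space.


dx=-15, dy=8, dz=25
d = sqrt(225+64+625) = sqrt(914) = 30.2324

30.2324


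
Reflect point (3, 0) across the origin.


Reflection rule for origin: (-x, -y)
(3, 0) -> (-3, 0)

(-3, 0)


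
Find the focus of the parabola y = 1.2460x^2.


a = 1.2460
4a = 4.9840
focus = (0, 1/4.9840) = (0, 0.2006)

Focus = (0, 0.2006)


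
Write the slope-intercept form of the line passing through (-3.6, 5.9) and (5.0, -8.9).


m = (-14.8)/(8.6) = -1.7209
b = y1 - m*x1 = 5.9 - (-14.8*(-3.6))/(8.6) = 5.9 - 6.1953 = -0.2953

y = -1.7209x - 0.2953


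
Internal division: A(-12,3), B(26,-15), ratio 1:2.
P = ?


Px = (1*26 + 2*(-12))/3 = 2/3 = 0.6667
Py = (1*(-15) + 2*3)/3 = -9/3 = -3.0000

P = (0.6667, -3.0000)


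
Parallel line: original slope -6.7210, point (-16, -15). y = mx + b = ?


Parallel lines have equal slopes.
m2 = -6.7210
b2 = -15 + 6.7210*(-16) = -122.5360

y = -6.7210x - 122.5360


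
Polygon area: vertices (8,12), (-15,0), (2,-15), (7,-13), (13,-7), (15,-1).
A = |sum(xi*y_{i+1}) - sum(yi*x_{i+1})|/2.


sum(xi*y_{i+1}) = 8*0 - 15*(-15) + 2*(-13) + 7*(-7) + 13*(-1) + 15*12 = 317
sum(yi*x_{i+1}) = 12*(-15) + 0*2 - 15*7 - 13*13 - 7*15 - 1*8 = -567
Area = |317 + 567|/2 = 884/2 = 442.0000

442.0000 sq units


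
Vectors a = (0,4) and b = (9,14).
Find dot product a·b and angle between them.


a·b = 0*9 + 4*14 = 0 + 56 = 56
|a| = sqrt(0+16) = 4.0000
|b| = sqrt(81+196) = 16.6433
cos(theta) = 56/(sqrt(16)*sqrt(277)) = 56/sqrt(4432) = 0.841178
theta = arccos(56/sqrt(4432)) = 32.7352 degrees

a·b = 56, theta = 32.7352 deg


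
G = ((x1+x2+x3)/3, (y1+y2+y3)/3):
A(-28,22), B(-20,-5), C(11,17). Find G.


Gx = (-28- 20+11)/3 = -37/3 = -12.3333
Gy = (22- 5+17)/3 = 34/3 = 11.3333

G = (-12.3333, 11.3333)


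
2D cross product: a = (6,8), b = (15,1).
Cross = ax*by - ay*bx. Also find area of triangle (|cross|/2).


cross = 6*1 - 8*15 = 6 - 120 = -114
Triangle area = |-114|/2 = 114/2 = 57.0000

cross = -114, triangle area = 57.0000


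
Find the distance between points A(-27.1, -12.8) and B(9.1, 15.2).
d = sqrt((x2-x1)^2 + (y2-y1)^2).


dx = 9.1 + 27.1 = 36.2
dy = 15.2 + 12.8 = 28.0
d = sqrt(1310.44 + 784.0) = sqrt(2094.44) = 45.7651

45.7651


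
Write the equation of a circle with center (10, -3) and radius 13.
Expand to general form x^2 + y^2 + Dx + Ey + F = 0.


(x-10)^2 + (y+ 3)^2 = 13^2
D = -2h = -20, E = -2k = 6
F = h^2+k^2-r^2 = 100+9-169 = -60

x^2 + y^2 - 20x + 6y - 60 = 0


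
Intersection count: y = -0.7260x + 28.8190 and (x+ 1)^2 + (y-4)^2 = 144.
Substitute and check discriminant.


Substitute y = -0.7260x + 28.8190: (x+ 1)^2 + (-0.7260x+28.8190-4)^2 = 144
Expand to Ax^2 + Bx + C = 0, where b-k = 24.819
A = 1+m^2 = 1.527076
B = 2(m(b-k) - h) = 2(-0.7260*24.819 + 1) = -34.037188
C = h^2 + (b-k)^2 - r^2 = 1 + 615.982761 - 144 = 472.982761
disc = B^2-4AC = 1158.5302 - 2889.1225 = -1730.5923
disc < 0

0 intersection points


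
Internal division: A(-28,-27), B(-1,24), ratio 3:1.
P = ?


Px = (3*(-1) + 1*(-28))/4 = -31/4 = -7.7500
Py = (3*24 + 1*(-27))/4 = 45/4 = 11.2500

P = (-7.7500, 11.2500)


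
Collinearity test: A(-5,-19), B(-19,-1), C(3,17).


-5*(-1-17) - 19*(17+ 19) + 3*(-19+ 1)
= 90 - 684 - 54 = -648

No, not collinear (determinant = -648)


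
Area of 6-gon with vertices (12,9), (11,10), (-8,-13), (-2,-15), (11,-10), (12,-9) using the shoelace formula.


sum(xi*y_{i+1}) = 12*10 + 11*(-13) - 8*(-15) - 2*(-10) + 11*(-9) + 12*9 = 126
sum(yi*x_{i+1}) = 9*11 + 10*(-8) - 13*(-2) - 15*11 - 10*12 - 9*12 = -348
Area = |126 + 348|/2 = 474/2 = 237.0000

237.0000 sq units


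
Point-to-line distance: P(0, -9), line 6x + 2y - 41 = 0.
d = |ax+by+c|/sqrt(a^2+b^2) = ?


|6*0 + 2*(-9) - 41| = |-59| = 59
sqrt(36 + 4) = sqrt(40) = 6.3246
d = 59/sqrt(40) = 9.3287

9.3287


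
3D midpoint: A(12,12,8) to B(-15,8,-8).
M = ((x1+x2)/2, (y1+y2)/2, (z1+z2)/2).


Mx = (12- 15)/2 = -1.5000
My = (12+8)/2 = 10.0000
Mz = (8- 8)/2 = 0

M = (-1.5000, 10.0000, 0)


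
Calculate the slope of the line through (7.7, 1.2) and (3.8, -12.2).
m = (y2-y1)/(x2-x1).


dy = -12.2 - 1.2 = -13.4
dx = 3.8 - 7.7 = -3.9
m = -13.4/(-3.9) = 3.4359

m = 3.4359


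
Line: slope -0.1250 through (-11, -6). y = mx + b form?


y + 6 = -0.1250(x + 11)
y = -0.1250x - 6 + 0.1250*(-11)
y = -0.1250x - 7.3750

y = -0.1250x - 7.3750


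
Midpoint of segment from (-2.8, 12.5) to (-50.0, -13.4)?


Mx = (-2.8 - 50.0)/2 = -52.8/2 = -26.4000
My = (12.5 - 13.4)/2 = -0.9/2 = -0.4500

(-26.4000, -0.4500)


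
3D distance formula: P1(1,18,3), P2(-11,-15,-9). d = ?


dx=-12, dy=-33, dz=-12
d = sqrt(144+1089+144) = sqrt(1377) = 37.1080

37.1080


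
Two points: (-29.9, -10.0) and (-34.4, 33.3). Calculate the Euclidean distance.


dx = -34.4 + 29.9 = -4.5
dy = 33.3 + 10.0 = 43.3
d = sqrt(20.25 + 1874.89) = sqrt(1895.14) = 43.5332

43.5332


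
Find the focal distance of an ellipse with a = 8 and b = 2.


c^2 = 8^2 - 2^2 = 64 - 4 = 60
c = sqrt(60) = 7.7460

c = 7.7460


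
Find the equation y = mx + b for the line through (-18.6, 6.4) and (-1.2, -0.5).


m = (-6.9)/(17.4) = -0.3966
b = y1 - m*x1 = 6.4 - (-6.9*(-18.6))/(17.4) = 6.4 - 7.3759 = -0.9759

y = -0.3966x - 0.9759


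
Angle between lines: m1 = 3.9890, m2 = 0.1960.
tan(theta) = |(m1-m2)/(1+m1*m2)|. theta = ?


m1-m2 = 3.793
1+m1*m2 = 1.781844
tan(theta) = |3.793/1.781844| = 2.128694
theta = arctan(|3.793/1.781844|) = 64.8372 degrees (acute angle)

64.8372 degrees


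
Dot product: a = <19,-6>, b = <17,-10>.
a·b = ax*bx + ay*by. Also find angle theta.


a·b = 19*17 - 6*(-10) = 323 + 60 = 383
|a| = sqrt(361+36) = 19.9249
|b| = sqrt(289+100) = 19.7231
cos(theta) = 383/(sqrt(397)*sqrt(389)) = 383/sqrt(154433) = 0.974605
theta = arccos(383/sqrt(154433)) = 12.9400 degrees

a·b = 383, theta = 12.9400 deg


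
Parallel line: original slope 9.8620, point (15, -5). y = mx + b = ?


Parallel lines have equal slopes.
m2 = 9.8620
b2 = -5 - 9.8620*15 = -152.9300

y = 9.8620x - 152.9300


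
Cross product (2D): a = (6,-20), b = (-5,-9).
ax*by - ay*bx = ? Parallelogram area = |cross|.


cross = 6*(-9) + 20*(-5) = -54 - 100 = -154
Parallelogram area = |-154| = 154

cross = -154, parallelogram area = 154


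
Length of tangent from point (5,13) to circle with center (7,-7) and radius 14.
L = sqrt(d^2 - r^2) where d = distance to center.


d = sqrt((5-7)^2 + (13+ 7)^2) = sqrt(4+400) = 20.0998
L = sqrt(404.0000 - 196) = sqrt(208.0000) = 14.4222

14.4222


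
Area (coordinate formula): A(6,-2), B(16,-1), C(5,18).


6*(-1-18) = -114
16*(18+ 2) = 320
5*(-2+ 1) = -5
sum = 201
Area = |201|/2 = 100.5000

100.5000 sq units


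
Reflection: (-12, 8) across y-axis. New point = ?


Reflection rule for y-axis: (-x, y)
(-12, 8) -> (12, 8)

(12, 8)


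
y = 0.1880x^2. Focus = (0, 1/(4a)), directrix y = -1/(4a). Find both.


a = 0.1880
1/(4a) = 1.3298
Focus = (0, 1.3298)
Directrix: y = -1.3298

Focus = (0, 1.3298), Directrix: y = -1.3298


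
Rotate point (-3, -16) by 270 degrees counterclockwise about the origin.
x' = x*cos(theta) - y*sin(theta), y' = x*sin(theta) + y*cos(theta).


cos(270) = 0, sin(270) = -1
x' = -3*0 + 16*(-1) = -16
y' = -3*(-1) - 16*0 = 3

(-16, 3)


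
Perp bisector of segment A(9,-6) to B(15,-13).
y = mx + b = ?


Midpoint = (12, -9.5)
Slope of AB = dy/dx = -7/6 = -1.1667
Perp slope = -dx/dy = 6/7 = 0.8571
b = My - (perp slope)*Mx = -9.5 + (6*12)/(-7) = -9.5 - 10.2857 = -19.7857

y = 0.8571x - 19.7857


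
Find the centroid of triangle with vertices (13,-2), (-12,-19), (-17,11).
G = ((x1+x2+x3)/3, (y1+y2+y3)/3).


Gx = (13- 12- 17)/3 = -16/3 = -5.3333
Gy = (-2- 19+11)/3 = -10/3 = -3.3333

G = (-5.3333, -3.3333)


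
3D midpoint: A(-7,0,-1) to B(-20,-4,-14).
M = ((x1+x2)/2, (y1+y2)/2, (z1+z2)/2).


Mx = (-7- 20)/2 = -13.5000
My = (0- 4)/2 = -2.0000
Mz = (-1- 14)/2 = -7.5000

M = (-13.5000, -2.0000, -7.5000)


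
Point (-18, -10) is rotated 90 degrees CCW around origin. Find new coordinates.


cos(90) = 0, sin(90) = 1
x' = -18*0 + 10*1 = 10
y' = -18*1 - 10*0 = -18

(10, -18)


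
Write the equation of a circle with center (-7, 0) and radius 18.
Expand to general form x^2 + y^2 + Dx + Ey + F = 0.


(x+ 7)^2 + (y-0)^2 = 18^2
D = -2h = 14, E = -2k = 0
F = h^2+k^2-r^2 = 49+0-324 = -275

x^2 + y^2 + 14x - 275 = 0


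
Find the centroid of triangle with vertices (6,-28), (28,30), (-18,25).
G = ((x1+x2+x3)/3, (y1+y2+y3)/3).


Gx = (6+28- 18)/3 = 16/3 = 5.3333
Gy = (-28+30+25)/3 = 27/3 = 9.0000

G = (5.3333, 9.0000)


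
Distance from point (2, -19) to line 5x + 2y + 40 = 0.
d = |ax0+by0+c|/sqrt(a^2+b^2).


|5*2 + 2*(-19) + 40| = |12| = 12
sqrt(25 + 4) = sqrt(29) = 5.3852
d = 12/sqrt(29) = 2.2283

2.2283


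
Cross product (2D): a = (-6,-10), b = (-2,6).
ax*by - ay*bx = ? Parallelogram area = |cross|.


cross = -6*6 + 10*(-2) = -36 - 20 = -56
Parallelogram area = |-56| = 56

cross = -56, parallelogram area = 56


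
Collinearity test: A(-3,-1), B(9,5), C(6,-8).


-3*(5+ 8) + 9*(-8+ 1) + 6*(-1-5)
= -39 - 63 - 36 = -138

No, not collinear (determinant = -138)


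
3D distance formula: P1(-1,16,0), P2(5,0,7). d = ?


dx=6, dy=-16, dz=7
d = sqrt(36+256+49) = sqrt(341) = 18.4662

18.4662


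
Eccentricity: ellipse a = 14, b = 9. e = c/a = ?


c = sqrt(196-81) = sqrt(115) = 10.7238
e = c/a = sqrt(115)/14 = 0.7660

e = 0.7660


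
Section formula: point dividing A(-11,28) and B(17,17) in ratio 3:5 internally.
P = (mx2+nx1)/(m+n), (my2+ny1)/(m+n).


Px = (3*17 + 5*(-11))/8 = -4/8 = -0.5000
Py = (3*17 + 5*28)/8 = 191/8 = 23.8750

P = (-0.5000, 23.8750)


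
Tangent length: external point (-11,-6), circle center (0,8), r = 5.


d = sqrt((-11-0)^2 + (-6-8)^2) = sqrt(121+196) = 17.8045
L = sqrt(317.0000 - 25) = sqrt(292.0000) = 17.0880

17.0880


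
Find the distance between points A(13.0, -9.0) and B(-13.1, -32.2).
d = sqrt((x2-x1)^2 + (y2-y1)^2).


dx = -13.1 - 13.0 = -26.1
dy = -32.2 + 9.0 = -23.2
d = sqrt(681.21 + 538.24) = sqrt(1219.45) = 34.9206

34.9206


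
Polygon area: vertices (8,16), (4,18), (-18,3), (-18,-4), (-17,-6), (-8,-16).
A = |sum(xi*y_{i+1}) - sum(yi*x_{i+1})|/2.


sum(xi*y_{i+1}) = 8*18 + 4*3 - 18*(-4) - 18*(-6) - 17*(-16) - 8*16 = 480
sum(yi*x_{i+1}) = 16*4 + 18*(-18) + 3*(-18) - 4*(-17) - 6*(-8) - 16*8 = -326
Area = |480 + 326|/2 = 806/2 = 403.0000

403.0000 sq units


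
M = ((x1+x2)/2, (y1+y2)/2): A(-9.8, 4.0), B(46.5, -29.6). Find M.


Mx = (-9.8 + 46.5)/2 = 36.7/2 = 18.3500
My = (4.0 - 29.6)/2 = -25.6/2 = -12.8000

(18.3500, -12.8000)


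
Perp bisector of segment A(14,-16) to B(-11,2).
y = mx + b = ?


Midpoint = (1.5, -7)
Slope of AB = dy/dx = 18/(-25) = -0.7200
Perp slope = -dx/dy = 25/18 = 1.3889
b = My - (perp slope)*Mx = -7 + (-25*1.5)/18 = -7 - 2.0833 = -9.0833

y = 1.3889x - 9.0833


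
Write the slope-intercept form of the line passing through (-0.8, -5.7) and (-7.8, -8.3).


m = (-2.6)/(-7.0) = 0.3714
b = y1 - m*x1 = -5.7 - (-2.6*(-0.8))/(-7.0) = -5.7 + 0.2971 = -5.4029

y = 0.3714x - 5.4029


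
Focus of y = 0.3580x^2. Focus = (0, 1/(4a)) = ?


a = 0.3580
4a = 1.4320
focus = (0, 1/1.4320) = (0, 0.6983)

Focus = (0, 0.6983)


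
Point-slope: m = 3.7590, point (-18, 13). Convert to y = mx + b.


y - 13 = 3.7590(x + 18)
y = 3.7590x + 13 - 3.7590*(-18)
y = 3.7590x + 80.6620

y = 3.7590x + 80.6620


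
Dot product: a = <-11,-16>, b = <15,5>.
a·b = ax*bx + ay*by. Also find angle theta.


a·b = -11*15 - 16*5 = -165 - 80 = -245
|a| = sqrt(121+256) = 19.4165
|b| = sqrt(225+25) = 15.8114
cos(theta) = -245/(sqrt(377)*sqrt(250)) = -245/sqrt(94250) = -0.798041
theta = arccos(-245/sqrt(94250)) = 142.9435 degrees

a·b = -245, theta = 142.9435 deg


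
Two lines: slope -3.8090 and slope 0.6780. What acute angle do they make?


m1-m2 = -4.487
1+m1*m2 = -1.582502
tan(theta) = |-4.487/(-1.582502)| = 2.835383
theta = arctan(|-4.487/(-1.582502)|) = 70.5730 degrees (acute angle)

70.5730 degrees


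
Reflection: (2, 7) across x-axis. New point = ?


Reflection rule for x-axis: (x, -y)
(2, 7) -> (2, -7)

(2, -7)


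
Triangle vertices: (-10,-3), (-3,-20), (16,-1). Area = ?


-10*(-20+ 1) = 190
-3*(-1+ 3) = -6
16*(-3+ 20) = 272
sum = 456
Area = |456|/2 = 228.0000

228.0000 sq units


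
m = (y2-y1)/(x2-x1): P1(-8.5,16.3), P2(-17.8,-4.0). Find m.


dy = -4.0 - 16.3 = -20.3
dx = -17.8 + 8.5 = -9.3
m = -20.3/(-9.3) = 2.1828

m = 2.1828


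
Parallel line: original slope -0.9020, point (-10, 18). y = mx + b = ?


Parallel lines have equal slopes.
m2 = -0.9020
b2 = 18 + 0.9020*(-10) = 8.9800

y = -0.9020x + 8.9800


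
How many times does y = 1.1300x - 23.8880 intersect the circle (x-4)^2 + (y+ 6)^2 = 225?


Substitute y = 1.1300x - 23.8880: (x-4)^2 + (1.1300x- 23.8880+ 6)^2 = 225
Expand to Ax^2 + Bx + C = 0, where b-k = -17.888
A = 1+m^2 = 2.2769
B = 2(m(b-k) - h) = 2(1.1300*(-17.888) - 4) = -48.42688
C = h^2 + (b-k)^2 - r^2 = 16 + 319.980544 - 225 = 110.980544
disc = B^2-4AC = 2345.1627 - 1010.7664 = 1334.3963
disc > 0

2 intersection points


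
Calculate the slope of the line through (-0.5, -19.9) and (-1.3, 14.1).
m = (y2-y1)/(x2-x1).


dy = 14.1 + 19.9 = 34.0
dx = -1.3 + 0.5 = -0.8
m = 34.0/(-0.8) = -42.5000

m = -42.5000


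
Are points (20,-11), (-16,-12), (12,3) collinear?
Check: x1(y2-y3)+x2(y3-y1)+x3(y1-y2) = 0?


20*(-12-3) - 16*(3+ 11) + 12*(-11+ 12)
= -300 - 224 + 12 = -512

No, not collinear (determinant = -512)


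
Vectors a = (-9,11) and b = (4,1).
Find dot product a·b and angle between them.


a·b = -9*4 + 11*1 = -36 + 11 = -25
|a| = sqrt(81+121) = 14.2127
|b| = sqrt(16+1) = 4.1231
cos(theta) = -25/(sqrt(202)*sqrt(17)) = -25/sqrt(3434) = -0.426619
theta = arccos(-25/sqrt(3434)) = 115.2532 degrees

a·b = -25, theta = 115.2532 deg


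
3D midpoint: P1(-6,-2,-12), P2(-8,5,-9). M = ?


Mx = (-6- 8)/2 = -7.0000
My = (-2+5)/2 = 1.5000
Mz = (-12- 9)/2 = -10.5000

M = (-7.0000, 1.5000, -10.5000)


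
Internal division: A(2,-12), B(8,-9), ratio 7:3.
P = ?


Px = (7*8 + 3*2)/10 = 62/10 = 6.2000
Py = (7*(-9) + 3*(-12))/10 = -99/10 = -9.9000

P = (6.2000, -9.9000)


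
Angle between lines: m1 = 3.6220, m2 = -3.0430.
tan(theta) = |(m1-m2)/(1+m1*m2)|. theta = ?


m1-m2 = 6.665
1+m1*m2 = -10.021746
tan(theta) = |6.665/(-10.021746)| = 0.665054
theta = arctan(|6.665/(-10.021746)|) = 33.6260 degrees (acute angle)

33.6260 degrees


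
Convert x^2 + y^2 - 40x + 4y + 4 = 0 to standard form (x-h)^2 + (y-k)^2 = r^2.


h = -D/2 = 40/2 = 20
k = -E/2 = -4/2 = -2
r^2 = h^2 + k^2 - F = 400 + 4 - 4 = 400
r = 20

Center (20, -2), radius = 20


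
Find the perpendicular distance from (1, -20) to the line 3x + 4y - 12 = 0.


|3*1 + 4*(-20) - 12| = |-89| = 89
sqrt(9 + 16) = sqrt(25) = 5.0000
d = 89/sqrt(25) = 17.8000

17.8000


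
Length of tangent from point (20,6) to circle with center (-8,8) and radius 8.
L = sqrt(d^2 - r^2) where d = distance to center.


d = sqrt((20+ 8)^2 + (6-8)^2) = sqrt(784+4) = 28.0713
L = sqrt(788.0000 - 64) = sqrt(724.0000) = 26.9072

26.9072


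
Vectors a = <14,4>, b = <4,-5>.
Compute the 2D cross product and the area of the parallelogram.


cross = 14*(-5) - 4*4 = -70 - 16 = -86
Parallelogram area = |-86| = 86

cross = -86, parallelogram area = 86


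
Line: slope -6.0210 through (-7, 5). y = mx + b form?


y - 5 = -6.0210(x + 7)
y = -6.0210x + 5 + 6.0210*(-7)
y = -6.0210x - 37.1470

y = -6.0210x - 37.1470


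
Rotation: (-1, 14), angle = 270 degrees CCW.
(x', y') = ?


cos(270) = 0, sin(270) = -1
x' = -1*0 - 14*(-1) = 14
y' = -1*(-1) + 14*0 = 1

(14, 1)


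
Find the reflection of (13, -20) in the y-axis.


Reflection rule for y-axis: (-x, y)
(13, -20) -> (-13, -20)

(-13, -20)


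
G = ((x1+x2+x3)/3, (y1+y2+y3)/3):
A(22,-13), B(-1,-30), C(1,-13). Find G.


Gx = (22- 1+1)/3 = 22/3 = 7.3333
Gy = (-13- 30- 13)/3 = -56/3 = -18.6667

G = (7.3333, -18.6667)


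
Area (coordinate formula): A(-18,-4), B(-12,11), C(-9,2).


-18*(11-2) = -162
-12*(2+ 4) = -72
-9*(-4-11) = 135
sum = -99
Area = |-99|/2 = 49.5000

49.5000 sq units


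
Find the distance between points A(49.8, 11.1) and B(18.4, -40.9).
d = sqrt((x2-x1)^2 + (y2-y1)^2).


dx = 18.4 - 49.8 = -31.4
dy = -40.9 - 11.1 = -52.0
d = sqrt(985.96 + 2704.0) = sqrt(3689.96) = 60.7450

60.7450


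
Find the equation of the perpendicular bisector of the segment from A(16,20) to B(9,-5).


Midpoint = (12.5, 7.5)
Slope of AB = dy/dx = -25/(-7) = 3.5714
Perp slope = -dx/dy = -7/25 = -0.2800
b = My - (perp slope)*Mx = 7.5 + (-7*12.5)/(-25) = 7.5 + 3.5000 = 11.0000

y = -0.2800x + 11.0000


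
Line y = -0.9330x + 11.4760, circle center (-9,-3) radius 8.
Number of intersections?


Substitute y = -0.9330x + 11.4760: (x+ 9)^2 + (-0.9330x+11.4760+ 3)^2 = 64
Expand to Ax^2 + Bx + C = 0, where b-k = 14.476
A = 1+m^2 = 1.870489
B = 2(m(b-k) - h) = 2(-0.9330*14.476 + 9) = -9.012216
C = h^2 + (b-k)^2 - r^2 = 81 + 209.554576 - 64 = 226.554576
disc = B^2-4AC = 81.2200 - 1695.0714 = -1613.8514
disc < 0

0 intersection points


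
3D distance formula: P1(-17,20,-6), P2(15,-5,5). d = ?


dx=32, dy=-25, dz=11
d = sqrt(1024+625+121) = sqrt(1770) = 42.0714

42.0714


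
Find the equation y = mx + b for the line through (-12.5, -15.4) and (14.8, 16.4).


m = (31.8)/(27.3) = 1.1648
b = y1 - m*x1 = -15.4 - (31.8*(-12.5))/(27.3) = -15.4 + 14.5604 = -0.8396

y = 1.1648x - 0.8396


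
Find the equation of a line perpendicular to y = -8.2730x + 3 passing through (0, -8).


Perpendicular slope = -1/m1 = -1/(-8.2730) = 0.1209
b2 = y0 - m2*x0 = -8 + 0/(-8.2730) = -8 + 0 = -8.0000

y = 0.1209x - 8.0000


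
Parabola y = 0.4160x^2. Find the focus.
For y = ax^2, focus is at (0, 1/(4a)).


a = 0.4160
4a = 1.6640
focus = (0, 1/1.6640) = (0, 0.6010)

Focus = (0, 0.6010)


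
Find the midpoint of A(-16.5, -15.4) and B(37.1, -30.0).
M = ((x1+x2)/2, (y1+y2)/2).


Mx = (-16.5 + 37.1)/2 = 20.6/2 = 10.3000
My = (-15.4 - 30.0)/2 = -45.4/2 = -22.7000

(10.3000, -22.7000)


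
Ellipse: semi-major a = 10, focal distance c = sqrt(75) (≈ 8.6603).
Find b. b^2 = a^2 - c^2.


b^2 = 10^2 - (sqrt(75))^2 = 100 - 75 = 25
b = sqrt(25) = 5

b = 5


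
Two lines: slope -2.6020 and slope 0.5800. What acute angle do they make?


m1-m2 = -3.182
1+m1*m2 = -0.50916
tan(theta) = |-3.182/(-0.50916)| = 6.249509
theta = arctan(|-3.182/(-0.50916)|) = 80.9090 degrees (acute angle)

80.9090 degrees


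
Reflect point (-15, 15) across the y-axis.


Reflection rule for y-axis: (-x, y)
(-15, 15) -> (15, 15)

(15, 15)


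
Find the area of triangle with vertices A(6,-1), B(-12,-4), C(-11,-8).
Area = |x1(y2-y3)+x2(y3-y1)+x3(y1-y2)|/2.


6*(-4+ 8) = 24
-12*(-8+ 1) = 84
-11*(-1+ 4) = -33
sum = 75
Area = |75|/2 = 37.5000

37.5000 sq units


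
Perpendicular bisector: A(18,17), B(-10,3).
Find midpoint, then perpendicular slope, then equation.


Midpoint = (4, 10)
Slope of AB = dy/dx = -14/(-28) = 0.5000
Perp slope = -dx/dy = -28/14 = -2.0000
b = My - (perp slope)*Mx = 10 + (-28*4)/(-14) = 10 + 8.0000 = 18.0000

y = -2.0000x + 18.0000


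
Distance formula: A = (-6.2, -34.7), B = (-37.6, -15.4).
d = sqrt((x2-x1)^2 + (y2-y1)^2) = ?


dx = -37.6 + 6.2 = -31.4
dy = -15.4 + 34.7 = 19.3
d = sqrt(985.96 + 372.49) = sqrt(1358.45) = 36.8572

36.8572


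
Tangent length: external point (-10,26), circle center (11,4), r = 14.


d = sqrt((-10-11)^2 + (26-4)^2) = sqrt(441+484) = 30.4138
L = sqrt(925.0000 - 196) = sqrt(729.0000) = 27.0000

27.0000


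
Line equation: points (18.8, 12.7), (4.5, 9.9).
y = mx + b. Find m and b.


m = (-2.8)/(-14.3) = 0.1958
b = y1 - m*x1 = 12.7 - (-2.8*18.8)/(-14.3) = 12.7 - 3.6811 = 9.0189

y = 0.1958x + 9.0189


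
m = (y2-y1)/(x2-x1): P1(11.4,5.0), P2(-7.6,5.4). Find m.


dy = 5.4 - 5.0 = 0.4
dx = -7.6 - 11.4 = -19.0
m = 0.4/(-19.0) = -0.0211

m = -0.0211


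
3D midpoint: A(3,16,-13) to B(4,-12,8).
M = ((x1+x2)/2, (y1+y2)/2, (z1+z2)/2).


Mx = (3+4)/2 = 3.5000
My = (16- 12)/2 = 2.0000
Mz = (-13+8)/2 = -2.5000

M = (3.5000, 2.0000, -2.5000)


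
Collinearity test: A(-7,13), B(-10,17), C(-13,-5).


-7*(17+ 5) - 10*(-5-13) - 13*(13-17)
= -154 + 180 + 52 = 78

No, not collinear (determinant = 78)


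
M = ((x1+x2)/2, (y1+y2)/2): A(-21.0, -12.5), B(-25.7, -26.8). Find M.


Mx = (-21.0 - 25.7)/2 = -46.7/2 = -23.3500
My = (-12.5 - 26.8)/2 = -39.3/2 = -19.6500

(-23.3500, -19.6500)


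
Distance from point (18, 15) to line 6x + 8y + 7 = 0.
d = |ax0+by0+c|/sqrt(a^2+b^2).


|6*18 + 8*15 + 7| = |235| = 235
sqrt(36 + 64) = sqrt(100) = 10.0000
d = 235/sqrt(100) = 23.5000

23.5000


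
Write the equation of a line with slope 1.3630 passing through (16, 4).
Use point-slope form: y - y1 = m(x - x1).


y - 4 = 1.3630(x - 16)
y = 1.3630x + 4 - 1.3630*16
y = 1.3630x - 17.8080

y = 1.3630x - 17.8080


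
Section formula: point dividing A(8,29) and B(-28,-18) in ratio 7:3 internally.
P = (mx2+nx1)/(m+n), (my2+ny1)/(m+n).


Px = (7*(-28) + 3*8)/10 = -172/10 = -17.2000
Py = (7*(-18) + 3*29)/10 = -39/10 = -3.9000

P = (-17.2000, -3.9000)


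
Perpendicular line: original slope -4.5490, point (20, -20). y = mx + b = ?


Perpendicular slope = -1/m1 = -1/(-4.5490) = 0.2198
b2 = y0 - m2*x0 = -20 + 20/(-4.5490) = -20 - 4.3966 = -24.3966

y = 0.2198x - 24.3966


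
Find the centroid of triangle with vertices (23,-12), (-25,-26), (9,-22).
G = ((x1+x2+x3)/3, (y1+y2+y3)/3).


Gx = (23- 25+9)/3 = 7/3 = 2.3333
Gy = (-12- 26- 22)/3 = -60/3 = -20.0000

G = (2.3333, -20.0000)


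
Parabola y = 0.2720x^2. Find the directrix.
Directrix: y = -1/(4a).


a = 0.2720
1/(4a) = 0.9191
directrix: y = -0.9191 = -0.9191

y = -0.9191


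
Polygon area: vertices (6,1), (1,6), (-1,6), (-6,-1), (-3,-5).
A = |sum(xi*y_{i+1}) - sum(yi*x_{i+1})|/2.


sum(xi*y_{i+1}) = 6*6 + 1*6 - 1*(-1) - 6*(-5) - 3*1 = 70
sum(yi*x_{i+1}) = 1*1 + 6*(-1) + 6*(-6) - 1*(-3) - 5*6 = -68
Area = |70 + 68|/2 = 138/2 = 69.0000

69.0000 sq units


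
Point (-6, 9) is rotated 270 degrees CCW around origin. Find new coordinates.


cos(270) = 0, sin(270) = -1
x' = -6*0 - 9*(-1) = 9
y' = -6*(-1) + 9*0 = 6

(9, 6)


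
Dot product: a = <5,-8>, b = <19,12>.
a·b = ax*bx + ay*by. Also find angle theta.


a·b = 5*19 - 8*12 = 95 - 96 = -1
|a| = sqrt(25+64) = 9.4340
|b| = sqrt(361+144) = 22.4722
cos(theta) = -1/(sqrt(89)*sqrt(505)) = -1/sqrt(44945) = -0.004717
theta = arccos(-1/sqrt(44945)) = 90.2703 degrees

a·b = -1, theta = 90.2703 deg


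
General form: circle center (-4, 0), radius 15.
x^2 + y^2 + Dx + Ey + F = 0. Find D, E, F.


(x+ 4)^2 + (y-0)^2 = 15^2
D = -2h = 8, E = -2k = 0
F = h^2+k^2-r^2 = 16+0-225 = -209

D = 8, E = 0, F = -209


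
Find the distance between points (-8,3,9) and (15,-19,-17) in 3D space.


dx=23, dy=-22, dz=-26
d = sqrt(529+484+676) = sqrt(1689) = 41.0974

41.0974


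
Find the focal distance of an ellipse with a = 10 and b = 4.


c^2 = 10^2 - 4^2 = 100 - 16 = 84
c = sqrt(84) = 9.1652

c = 9.1652


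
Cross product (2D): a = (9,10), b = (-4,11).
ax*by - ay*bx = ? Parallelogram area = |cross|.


cross = 9*11 - 10*(-4) = 99 + 40 = 139
Parallelogram area = |139| = 139

cross = 139, parallelogram area = 139


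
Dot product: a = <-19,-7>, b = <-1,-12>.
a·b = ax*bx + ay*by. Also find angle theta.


a·b = -19*(-1) - 7*(-12) = 19 + 84 = 103
|a| = sqrt(361+49) = 20.2485
|b| = sqrt(1+144) = 12.0416
cos(theta) = 103/(sqrt(410)*sqrt(145)) = 103/sqrt(59450) = 0.422436
theta = arccos(103/sqrt(59450)) = 65.0115 degrees

a·b = 103, theta = 65.0115 deg


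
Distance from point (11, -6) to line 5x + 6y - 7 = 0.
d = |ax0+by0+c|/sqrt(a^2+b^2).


|5*11 + 6*(-6) - 7| = |12| = 12
sqrt(25 + 36) = sqrt(61) = 7.8102
d = 12/sqrt(61) = 1.5364

1.5364


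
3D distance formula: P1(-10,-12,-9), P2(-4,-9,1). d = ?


dx=6, dy=3, dz=10
d = sqrt(36+9+100) = sqrt(145) = 12.0416

12.0416


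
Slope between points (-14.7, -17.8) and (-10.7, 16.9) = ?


dy = 16.9 + 17.8 = 34.7
dx = -10.7 + 14.7 = 4.0
m = 34.7/4.0 = 8.6750

m = 8.6750


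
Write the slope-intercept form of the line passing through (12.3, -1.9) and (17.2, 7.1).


m = (9.0)/(4.9) = 1.8367
b = y1 - m*x1 = -1.9 - (9.0*12.3)/(4.9) = -1.9 - 22.5918 = -24.4918

y = 1.8367x - 24.4918


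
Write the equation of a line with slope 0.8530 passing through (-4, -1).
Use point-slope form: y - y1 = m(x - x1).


y + 1 = 0.8530(x + 4)
y = 0.8530x - 1 - 0.8530*(-4)
y = 0.8530x + 2.4120

y = 0.8530x + 2.4120


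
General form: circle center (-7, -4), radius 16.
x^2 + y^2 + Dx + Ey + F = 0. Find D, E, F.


(x+ 7)^2 + (y+ 4)^2 = 16^2
D = -2h = 14, E = -2k = 8
F = h^2+k^2-r^2 = 49+16-256 = -191

D = 14, E = 8, F = -191


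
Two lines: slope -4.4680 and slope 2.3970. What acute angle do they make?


m1-m2 = -6.865
1+m1*m2 = -9.709796
tan(theta) = |-6.865/(-9.709796)| = 0.707018
theta = arctan(|-6.865/(-9.709796)|) = 35.2610 degrees (acute angle)

35.2610 degrees


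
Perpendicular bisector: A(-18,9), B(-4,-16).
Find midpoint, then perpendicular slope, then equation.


Midpoint = (-11, -3.5)
Slope of AB = dy/dx = -25/14 = -1.7857
Perp slope = -dx/dy = 14/25 = 0.5600
b = My - (perp slope)*Mx = -3.5 + (14*(-11))/(-25) = -3.5 + 6.1600 = 2.6600

y = 0.5600x + 2.6600


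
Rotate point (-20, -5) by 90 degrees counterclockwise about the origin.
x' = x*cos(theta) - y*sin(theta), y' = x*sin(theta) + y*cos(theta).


cos(90) = 0, sin(90) = 1
x' = -20*0 + 5*1 = 5
y' = -20*1 - 5*0 = -20

(5, -20)


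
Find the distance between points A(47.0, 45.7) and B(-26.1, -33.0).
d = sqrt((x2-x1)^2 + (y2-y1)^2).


dx = -26.1 - 47.0 = -73.1
dy = -33.0 - 45.7 = -78.7
d = sqrt(5343.61 + 6193.69) = sqrt(11537.3) = 107.4118

107.4118


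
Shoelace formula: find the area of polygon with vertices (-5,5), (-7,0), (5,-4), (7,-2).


sum(xi*y_{i+1}) = -5*0 - 7*(-4) + 5*(-2) + 7*5 = 53
sum(yi*x_{i+1}) = 5*(-7) + 0*5 - 4*7 - 2*(-5) = -53
Area = |53 + 53|/2 = 106/2 = 53.0000

53.0000 sq units


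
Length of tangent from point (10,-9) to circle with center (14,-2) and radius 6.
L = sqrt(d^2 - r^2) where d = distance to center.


d = sqrt((10-14)^2 + (-9+ 2)^2) = sqrt(16+49) = 8.0623
L = sqrt(65.0000 - 36) = sqrt(29.0000) = 5.3852

5.3852


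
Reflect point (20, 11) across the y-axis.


Reflection rule for y-axis: (-x, y)
(20, 11) -> (-20, 11)

(-20, 11)


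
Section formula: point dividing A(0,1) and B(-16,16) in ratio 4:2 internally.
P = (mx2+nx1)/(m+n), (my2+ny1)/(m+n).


Px = (4*(-16) + 2*0)/6 = -64/6 = -10.6667
Py = (4*16 + 2*1)/6 = 66/6 = 11.0000

P = (-10.6667, 11.0000)


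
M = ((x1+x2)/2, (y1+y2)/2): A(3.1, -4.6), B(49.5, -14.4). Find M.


Mx = (3.1 + 49.5)/2 = 52.6/2 = 26.3000
My = (-4.6 - 14.4)/2 = -19.0/2 = -9.5000

(26.3000, -9.5000)


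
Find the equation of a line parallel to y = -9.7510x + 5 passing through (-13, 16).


Parallel lines have equal slopes.
m2 = -9.7510
b2 = 16 + 9.7510*(-13) = -110.7630

y = -9.7510x - 110.7630


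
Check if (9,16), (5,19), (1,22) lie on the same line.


9*(19-22) + 5*(22-16) + 1*(16-19)
= -27 + 30 - 3 = 0

Yes, collinear (determinant = 0)


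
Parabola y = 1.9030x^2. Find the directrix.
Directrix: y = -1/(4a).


a = 1.9030
1/(4a) = 0.1314
directrix: y = -0.1314 = -0.1314

y = -0.1314


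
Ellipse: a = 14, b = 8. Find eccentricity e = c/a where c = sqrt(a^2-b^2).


c = sqrt(196-64) = sqrt(132) = 11.4891
e = c/a = sqrt(132)/14 = 0.8207

e = 0.8207


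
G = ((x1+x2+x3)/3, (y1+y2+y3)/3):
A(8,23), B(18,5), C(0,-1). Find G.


Gx = (8+18+0)/3 = 26/3 = 8.6667
Gy = (23+5- 1)/3 = 27/3 = 9.0000

G = (8.6667, 9.0000)


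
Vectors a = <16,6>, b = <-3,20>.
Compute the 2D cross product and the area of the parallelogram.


cross = 16*20 - 6*(-3) = 320 + 18 = 338
Parallelogram area = |338| = 338

cross = 338, parallelogram area = 338


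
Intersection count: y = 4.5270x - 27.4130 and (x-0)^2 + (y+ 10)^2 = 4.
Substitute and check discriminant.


Substitute y = 4.5270x - 27.4130: (x-0)^2 + (4.5270x- 27.4130+ 10)^2 = 4
Expand to Ax^2 + Bx + C = 0, where b-k = -17.413
A = 1+m^2 = 21.493729
B = 2(m(b-k) - h) = 2(4.5270*(-17.413) - 0) = -157.657302
C = h^2 + (b-k)^2 - r^2 = 0 + 303.212569 - 4 = 299.212569
disc = B^2-4AC = 24855.8249 - 25724.7755 = -868.9506
disc < 0

0 intersection points


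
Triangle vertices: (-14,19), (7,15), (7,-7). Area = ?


-14*(15+ 7) = -308
7*(-7-19) = -182
7*(19-15) = 28
sum = -462
Area = |-462|/2 = 231.0000

231.0000 sq units


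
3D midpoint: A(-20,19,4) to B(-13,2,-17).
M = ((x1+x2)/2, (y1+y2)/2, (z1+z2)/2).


Mx = (-20- 13)/2 = -16.5000
My = (19+2)/2 = 10.5000
Mz = (4- 17)/2 = -6.5000

M = (-16.5000, 10.5000, -6.5000)


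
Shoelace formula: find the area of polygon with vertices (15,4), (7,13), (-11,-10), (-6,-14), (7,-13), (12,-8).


sum(xi*y_{i+1}) = 15*13 + 7*(-10) - 11*(-14) - 6*(-13) + 7*(-8) + 12*4 = 349
sum(yi*x_{i+1}) = 4*7 + 13*(-11) - 10*(-6) - 14*7 - 13*12 - 8*15 = -429
Area = |349 + 429|/2 = 778/2 = 389.0000

389.0000 sq units


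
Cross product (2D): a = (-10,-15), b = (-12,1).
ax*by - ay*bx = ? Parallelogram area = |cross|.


cross = -10*1 + 15*(-12) = -10 - 180 = -190
Parallelogram area = |-190| = 190

cross = -190, parallelogram area = 190


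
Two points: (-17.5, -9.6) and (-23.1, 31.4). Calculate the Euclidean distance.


dx = -23.1 + 17.5 = -5.6
dy = 31.4 + 9.6 = 41.0
d = sqrt(31.36 + 1681.0) = sqrt(1712.36) = 41.3807

41.3807


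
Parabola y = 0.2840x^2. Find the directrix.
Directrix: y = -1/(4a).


a = 0.2840
1/(4a) = 0.8803
directrix: y = -0.8803 = -0.8803

y = -0.8803


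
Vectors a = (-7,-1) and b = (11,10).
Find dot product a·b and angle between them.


a·b = -7*11 - 1*10 = -77 - 10 = -87
|a| = sqrt(49+1) = 7.0711
|b| = sqrt(121+100) = 14.8661
cos(theta) = -87/(sqrt(50)*sqrt(221)) = -87/sqrt(11050) = -0.827634
theta = arccos(-87/sqrt(11050)) = 145.8564 degrees

a·b = -87, theta = 145.8564 deg


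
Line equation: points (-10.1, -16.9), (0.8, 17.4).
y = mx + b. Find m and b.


m = (34.3)/(10.9) = 3.1468
b = y1 - m*x1 = -16.9 - (34.3*(-10.1))/(10.9) = -16.9 + 31.7826 = 14.8826

y = 3.1468x + 14.8826


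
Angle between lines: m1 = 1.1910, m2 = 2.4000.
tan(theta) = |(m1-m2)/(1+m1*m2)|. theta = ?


m1-m2 = -1.209
1+m1*m2 = 3.8584
tan(theta) = |-1.209/3.8584| = 0.313342
theta = arctan(|-1.209/3.8584|) = 17.3980 degrees (acute angle)

17.3980 degrees


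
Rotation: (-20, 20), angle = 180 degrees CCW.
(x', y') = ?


cos(180) = -1, sin(180) = 0
x' = -20*(-1) - 20*0 = 20
y' = -20*0 + 20*(-1) = -20

(20, -20)


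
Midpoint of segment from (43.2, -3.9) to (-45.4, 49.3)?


Mx = (43.2 - 45.4)/2 = -2.2/2 = -1.1000
My = (-3.9 + 49.3)/2 = 45.4/2 = 22.7000

(-1.1000, 22.7000)


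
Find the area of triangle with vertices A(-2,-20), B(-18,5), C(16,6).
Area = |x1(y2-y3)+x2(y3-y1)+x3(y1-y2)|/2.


-2*(5-6) = 2
-18*(6+ 20) = -468
16*(-20-5) = -400
sum = -866
Area = |-866|/2 = 433.0000

433.0000 sq units


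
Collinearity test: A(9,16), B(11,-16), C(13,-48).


9*(-16+ 48) + 11*(-48-16) + 13*(16+ 16)
= 288 - 704 + 416 = 0

Yes, collinear (determinant = 0)


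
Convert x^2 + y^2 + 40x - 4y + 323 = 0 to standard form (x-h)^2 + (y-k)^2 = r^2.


h = -D/2 = -40/2 = -20
k = -E/2 = 4/2 = 2
r^2 = h^2 + k^2 - F = 400 + 4 - 323 = 81
r = 9

Center (-20, 2), radius = 9


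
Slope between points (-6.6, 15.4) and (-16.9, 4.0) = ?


dy = 4.0 - 15.4 = -11.4
dx = -16.9 + 6.6 = -10.3
m = -11.4/(-10.3) = 1.1068

m = 1.1068


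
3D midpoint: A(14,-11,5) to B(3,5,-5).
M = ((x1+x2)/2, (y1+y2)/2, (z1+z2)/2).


Mx = (14+3)/2 = 8.5000
My = (-11+5)/2 = -3.0000
Mz = (5- 5)/2 = 0

M = (8.5000, -3.0000, 0)


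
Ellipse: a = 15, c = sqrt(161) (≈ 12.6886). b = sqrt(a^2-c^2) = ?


b^2 = 15^2 - (sqrt(161))^2 = 225 - 161 = 64
b = sqrt(64) = 8

b = 8


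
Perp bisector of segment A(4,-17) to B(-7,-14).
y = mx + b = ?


Midpoint = (-1.5, -15.5)
Slope of AB = dy/dx = 3/(-11) = -0.2727
Perp slope = -dx/dy = 11/3 = 3.6667
b = My - (perp slope)*Mx = -15.5 + (-11*(-1.5))/3 = -15.5 + 5.5000 = -10.0000

y = 3.6667x - 10.0000


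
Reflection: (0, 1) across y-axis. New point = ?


Reflection rule for y-axis: (-x, y)
(0, 1) -> (0, 1)

(0, 1)


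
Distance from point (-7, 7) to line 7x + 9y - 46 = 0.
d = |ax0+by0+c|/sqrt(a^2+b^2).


|7*(-7) + 9*7 - 46| = |-32| = 32
sqrt(49 + 81) = sqrt(130) = 11.4018
d = 32/sqrt(130) = 2.8066

2.8066


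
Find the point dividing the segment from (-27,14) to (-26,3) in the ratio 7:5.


Px = (7*(-26) + 5*(-27))/12 = -317/12 = -26.4167
Py = (7*3 + 5*14)/12 = 91/12 = 7.5833

P = (-26.4167, 7.5833)


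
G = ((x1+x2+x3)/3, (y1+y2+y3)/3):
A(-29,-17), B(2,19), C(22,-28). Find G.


Gx = (-29+2+22)/3 = -5/3 = -1.6667
Gy = (-17+19- 28)/3 = -26/3 = -8.6667

G = (-1.6667, -8.6667)


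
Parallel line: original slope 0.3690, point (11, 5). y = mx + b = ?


Parallel lines have equal slopes.
m2 = 0.3690
b2 = 5 - 0.3690*11 = 0.9410

y = 0.3690x + 0.9410


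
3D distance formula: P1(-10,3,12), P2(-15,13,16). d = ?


dx=-5, dy=10, dz=4
d = sqrt(25+100+16) = sqrt(141) = 11.8743

11.8743


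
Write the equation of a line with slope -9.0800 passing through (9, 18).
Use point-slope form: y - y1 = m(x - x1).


y - 18 = -9.0800(x - 9)
y = -9.0800x + 18 + 9.0800*9
y = -9.0800x + 99.7200

y = -9.0800x + 99.7200


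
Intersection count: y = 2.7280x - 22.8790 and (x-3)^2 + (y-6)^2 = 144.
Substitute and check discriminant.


Substitute y = 2.7280x - 22.8790: (x-3)^2 + (2.7280x- 22.8790-6)^2 = 144
Expand to Ax^2 + Bx + C = 0, where b-k = -28.879
A = 1+m^2 = 8.441984
B = 2(m(b-k) - h) = 2(2.7280*(-28.879) - 3) = -163.563824
C = h^2 + (b-k)^2 - r^2 = 9 + 833.996641 - 144 = 698.996641
disc = B^2-4AC = 26753.1245 - 23603.6738 = 3149.4507
disc > 0

2 intersection points


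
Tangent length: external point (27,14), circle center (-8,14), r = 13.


d = sqrt((27+ 8)^2 + (14-14)^2) = sqrt(1225+0) = 35.0000
L = sqrt(1225.0000 - 169) = sqrt(1056.0000) = 32.4962

32.4962


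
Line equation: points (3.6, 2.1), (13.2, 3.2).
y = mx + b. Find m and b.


m = (1.1)/(9.6) = 0.1146
b = y1 - m*x1 = 2.1 - (1.1*3.6)/(9.6) = 2.1 - 0.4125 = 1.6875

y = 0.1146x + 1.6875


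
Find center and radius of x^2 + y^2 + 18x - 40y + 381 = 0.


h = -D/2 = -18/2 = -9
k = -E/2 = 40/2 = 20
r^2 = h^2 + k^2 - F = 81 + 400 - 381 = 100
r = 10

Center (-9, 20), radius = 10


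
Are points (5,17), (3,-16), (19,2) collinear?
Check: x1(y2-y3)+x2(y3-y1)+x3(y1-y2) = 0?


5*(-16-2) + 3*(2-17) + 19*(17+ 16)
= -90 - 45 + 627 = 492

No, not collinear (determinant = 492)


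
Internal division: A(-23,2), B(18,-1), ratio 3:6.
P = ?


Px = (3*18 + 6*(-23))/9 = -84/9 = -9.3333
Py = (3*(-1) + 6*2)/9 = 9/9 = 1.0000

P = (-9.3333, 1.0000)


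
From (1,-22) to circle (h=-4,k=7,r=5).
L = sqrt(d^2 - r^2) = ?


d = sqrt((1+ 4)^2 + (-22-7)^2) = sqrt(25+841) = 29.4279
L = sqrt(866.0000 - 25) = sqrt(841.0000) = 29.0000

29.0000


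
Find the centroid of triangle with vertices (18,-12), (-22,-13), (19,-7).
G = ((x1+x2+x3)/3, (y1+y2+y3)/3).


Gx = (18- 22+19)/3 = 15/3 = 5.0000
Gy = (-12- 13- 7)/3 = -32/3 = -10.6667

G = (5.0000, -10.6667)


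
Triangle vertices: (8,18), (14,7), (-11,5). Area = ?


8*(7-5) = 16
14*(5-18) = -182
-11*(18-7) = -121
sum = -287
Area = |-287|/2 = 143.5000

143.5000 sq units


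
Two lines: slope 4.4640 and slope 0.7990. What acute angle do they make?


m1-m2 = 3.665
1+m1*m2 = 4.566736
tan(theta) = |3.665/4.566736| = 0.802543
theta = arctan(|3.665/4.566736|) = 38.7485 degrees (acute angle)

38.7485 degrees


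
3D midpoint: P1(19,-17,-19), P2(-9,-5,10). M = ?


Mx = (19- 9)/2 = 5.0000
My = (-17- 5)/2 = -11.0000
Mz = (-19+10)/2 = -4.5000

M = (5.0000, -11.0000, -4.5000)


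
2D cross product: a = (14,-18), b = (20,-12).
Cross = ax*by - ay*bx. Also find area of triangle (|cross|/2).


cross = 14*(-12) + 18*20 = -168 + 360 = 192
Triangle area = |192|/2 = 192/2 = 96.0000

cross = 192, triangle area = 96.0000


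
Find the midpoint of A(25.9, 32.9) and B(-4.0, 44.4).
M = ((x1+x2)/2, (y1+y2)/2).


Mx = (25.9 - 4.0)/2 = 21.9/2 = 10.9500
My = (32.9 + 44.4)/2 = 77.3/2 = 38.6500

(10.9500, 38.6500)


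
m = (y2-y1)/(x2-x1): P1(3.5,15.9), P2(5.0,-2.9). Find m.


dy = -2.9 - 15.9 = -18.8
dx = 5.0 - 3.5 = 1.5
m = -18.8/1.5 = -12.5333

m = -12.5333


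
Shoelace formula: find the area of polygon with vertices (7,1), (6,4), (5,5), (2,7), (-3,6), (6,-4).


sum(xi*y_{i+1}) = 7*4 + 6*5 + 5*7 + 2*6 - 3*(-4) + 6*1 = 123
sum(yi*x_{i+1}) = 1*6 + 4*5 + 5*2 + 7*(-3) + 6*6 - 4*7 = 23
Area = |123 - 23|/2 = 100/2 = 50.0000

50.0000 sq units
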